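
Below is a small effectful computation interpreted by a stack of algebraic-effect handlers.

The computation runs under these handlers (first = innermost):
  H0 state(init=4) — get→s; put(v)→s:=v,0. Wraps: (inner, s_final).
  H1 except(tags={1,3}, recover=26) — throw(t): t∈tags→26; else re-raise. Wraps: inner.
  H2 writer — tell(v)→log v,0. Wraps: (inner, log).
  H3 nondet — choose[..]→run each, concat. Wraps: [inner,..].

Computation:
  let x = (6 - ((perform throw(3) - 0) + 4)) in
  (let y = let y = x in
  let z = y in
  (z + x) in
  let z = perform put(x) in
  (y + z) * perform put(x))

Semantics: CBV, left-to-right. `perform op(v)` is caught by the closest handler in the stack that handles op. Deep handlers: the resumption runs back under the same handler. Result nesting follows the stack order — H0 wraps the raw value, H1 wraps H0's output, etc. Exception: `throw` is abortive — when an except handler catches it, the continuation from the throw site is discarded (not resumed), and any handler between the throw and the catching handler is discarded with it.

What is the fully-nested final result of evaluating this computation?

Evaluation trace:
throw(3) @ H1 caught ⇒ 26
H2 returns (26, ())
H3 returns [(26, ())]
= [(26, ())]

Answer: [(26, ())]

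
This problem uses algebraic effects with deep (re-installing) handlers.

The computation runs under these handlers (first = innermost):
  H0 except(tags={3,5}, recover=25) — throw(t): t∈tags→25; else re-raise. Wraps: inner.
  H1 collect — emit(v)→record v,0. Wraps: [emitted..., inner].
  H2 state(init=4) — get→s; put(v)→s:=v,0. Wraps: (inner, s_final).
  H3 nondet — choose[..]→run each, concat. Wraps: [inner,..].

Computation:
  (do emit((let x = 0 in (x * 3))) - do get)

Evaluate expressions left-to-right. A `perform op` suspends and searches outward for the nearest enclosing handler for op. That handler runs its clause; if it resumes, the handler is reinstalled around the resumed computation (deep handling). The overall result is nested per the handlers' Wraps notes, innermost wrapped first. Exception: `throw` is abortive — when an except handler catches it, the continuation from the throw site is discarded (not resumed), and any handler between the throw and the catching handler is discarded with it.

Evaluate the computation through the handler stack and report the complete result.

Answer: [([0, -4], 4)]

Evaluation trace:
emit(0) @ H1 ⇒ out+=0
get @ H2 ⇒ 4
H0 returns -4
H1 returns [0, -4]
H2 returns ([0, -4], 4)
H3 returns [([0, -4], 4)]
= [([0, -4], 4)]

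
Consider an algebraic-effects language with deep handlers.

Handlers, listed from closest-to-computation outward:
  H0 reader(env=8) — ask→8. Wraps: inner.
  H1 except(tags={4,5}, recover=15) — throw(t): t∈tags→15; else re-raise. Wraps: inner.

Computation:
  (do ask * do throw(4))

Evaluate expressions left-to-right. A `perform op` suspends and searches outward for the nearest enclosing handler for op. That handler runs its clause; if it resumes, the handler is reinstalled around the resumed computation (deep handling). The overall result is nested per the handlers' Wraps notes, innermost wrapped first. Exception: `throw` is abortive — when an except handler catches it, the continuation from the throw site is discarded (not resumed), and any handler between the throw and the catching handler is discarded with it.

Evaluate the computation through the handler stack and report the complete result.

Step-by-step:
ask @ H0 ⇒ 8
throw(4) @ H1 caught ⇒ 15
= 15

Answer: 15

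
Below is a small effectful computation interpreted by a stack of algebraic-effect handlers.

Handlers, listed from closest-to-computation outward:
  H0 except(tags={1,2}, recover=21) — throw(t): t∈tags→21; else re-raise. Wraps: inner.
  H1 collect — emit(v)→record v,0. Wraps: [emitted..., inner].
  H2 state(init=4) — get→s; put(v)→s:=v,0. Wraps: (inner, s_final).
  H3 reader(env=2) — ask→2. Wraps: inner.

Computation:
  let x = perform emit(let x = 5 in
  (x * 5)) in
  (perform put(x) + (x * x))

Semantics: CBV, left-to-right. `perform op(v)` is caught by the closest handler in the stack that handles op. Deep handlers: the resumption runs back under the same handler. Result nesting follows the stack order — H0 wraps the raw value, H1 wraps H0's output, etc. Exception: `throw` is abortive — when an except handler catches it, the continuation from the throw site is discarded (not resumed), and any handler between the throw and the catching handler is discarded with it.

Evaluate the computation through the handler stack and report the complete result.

Answer: ([25, 0], 0)

Step-by-step:
emit(25) @ H1 ⇒ out+=25
put(0) @ H2 ⇒ s:=0
H0 returns 0
H1 returns [25, 0]
H2 returns ([25, 0], 0)
H3 returns ([25, 0], 0)
= ([25, 0], 0)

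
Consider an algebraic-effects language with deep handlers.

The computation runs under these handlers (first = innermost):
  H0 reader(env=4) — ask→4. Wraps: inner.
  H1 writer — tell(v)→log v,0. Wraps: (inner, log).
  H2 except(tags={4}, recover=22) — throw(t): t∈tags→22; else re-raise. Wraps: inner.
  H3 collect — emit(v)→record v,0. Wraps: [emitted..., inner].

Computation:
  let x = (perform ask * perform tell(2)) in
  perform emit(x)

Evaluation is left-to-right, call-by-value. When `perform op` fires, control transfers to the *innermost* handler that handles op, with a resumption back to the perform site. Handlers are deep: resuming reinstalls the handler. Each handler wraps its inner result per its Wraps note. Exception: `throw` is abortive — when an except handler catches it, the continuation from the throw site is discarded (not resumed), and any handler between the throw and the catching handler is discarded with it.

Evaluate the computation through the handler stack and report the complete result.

Working:
ask @ H0 ⇒ 4
tell(2) @ H1 ⇒ log+=2
emit(0) @ H3 ⇒ out+=0
H0 returns 0
H1 returns (0, (2))
H2 returns (0, (2))
H3 returns [0, (0, (2))]
= [0, (0, (2))]

Answer: [0, (0, (2))]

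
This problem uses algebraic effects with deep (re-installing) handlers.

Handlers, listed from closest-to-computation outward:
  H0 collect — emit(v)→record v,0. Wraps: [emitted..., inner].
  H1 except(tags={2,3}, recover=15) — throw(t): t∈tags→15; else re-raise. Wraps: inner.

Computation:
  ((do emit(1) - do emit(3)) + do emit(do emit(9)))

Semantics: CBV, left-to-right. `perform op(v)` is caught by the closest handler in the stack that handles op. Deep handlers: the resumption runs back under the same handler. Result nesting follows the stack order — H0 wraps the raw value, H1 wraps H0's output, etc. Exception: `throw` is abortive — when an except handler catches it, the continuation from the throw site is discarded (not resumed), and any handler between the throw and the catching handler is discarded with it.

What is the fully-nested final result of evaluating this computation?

Step-by-step:
emit(1) @ H0 ⇒ out+=1
emit(3) @ H0 ⇒ out+=3
emit(9) @ H0 ⇒ out+=9
emit(0) @ H0 ⇒ out+=0
H0 returns [1, 3, 9, 0, 0]
H1 returns [1, 3, 9, 0, 0]
= [1, 3, 9, 0, 0]

Answer: [1, 3, 9, 0, 0]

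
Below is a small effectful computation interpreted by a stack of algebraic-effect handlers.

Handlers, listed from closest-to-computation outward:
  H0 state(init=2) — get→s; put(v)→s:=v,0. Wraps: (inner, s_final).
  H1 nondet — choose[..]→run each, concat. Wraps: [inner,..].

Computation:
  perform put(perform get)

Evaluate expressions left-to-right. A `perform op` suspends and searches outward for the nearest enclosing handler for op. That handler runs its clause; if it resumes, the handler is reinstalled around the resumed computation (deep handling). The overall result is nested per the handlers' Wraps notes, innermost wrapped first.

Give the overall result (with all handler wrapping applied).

Step-by-step:
get @ H0 ⇒ 2
put(2) @ H0 ⇒ s:=2
H0 returns (0, 2)
H1 returns [(0, 2)]
= [(0, 2)]

Answer: [(0, 2)]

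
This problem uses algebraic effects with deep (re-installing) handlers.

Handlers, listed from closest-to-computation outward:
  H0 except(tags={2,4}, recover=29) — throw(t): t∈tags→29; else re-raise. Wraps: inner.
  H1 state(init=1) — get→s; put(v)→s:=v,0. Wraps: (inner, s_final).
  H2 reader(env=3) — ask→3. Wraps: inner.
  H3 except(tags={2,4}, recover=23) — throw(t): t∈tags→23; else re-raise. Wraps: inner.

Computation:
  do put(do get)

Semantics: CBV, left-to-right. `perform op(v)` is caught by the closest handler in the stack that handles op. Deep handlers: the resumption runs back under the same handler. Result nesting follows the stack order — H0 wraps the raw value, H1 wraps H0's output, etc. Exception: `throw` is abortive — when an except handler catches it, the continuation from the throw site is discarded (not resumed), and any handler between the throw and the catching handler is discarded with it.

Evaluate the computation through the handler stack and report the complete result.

Answer: (0, 1)

Step-by-step:
get @ H1 ⇒ 1
put(1) @ H1 ⇒ s:=1
H0 returns 0
H1 returns (0, 1)
H2 returns (0, 1)
H3 returns (0, 1)
= (0, 1)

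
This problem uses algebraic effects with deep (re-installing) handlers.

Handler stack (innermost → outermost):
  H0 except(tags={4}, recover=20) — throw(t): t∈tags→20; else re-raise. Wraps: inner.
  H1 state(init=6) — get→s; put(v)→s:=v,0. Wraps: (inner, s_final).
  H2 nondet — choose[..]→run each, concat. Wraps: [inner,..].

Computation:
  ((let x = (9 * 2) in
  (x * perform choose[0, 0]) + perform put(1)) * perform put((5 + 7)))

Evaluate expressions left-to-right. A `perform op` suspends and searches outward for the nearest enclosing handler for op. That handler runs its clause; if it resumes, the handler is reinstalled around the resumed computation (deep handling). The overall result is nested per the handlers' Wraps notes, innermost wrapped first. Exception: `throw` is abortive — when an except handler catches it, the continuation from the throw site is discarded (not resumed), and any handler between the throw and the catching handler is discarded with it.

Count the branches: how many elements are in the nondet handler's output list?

Evaluation trace:
choose[0, 0] @ H2
  branch[0] choose=0:
    put(1) @ H1 ⇒ s:=1
    put(12) @ H1 ⇒ s:=12
    H0 returns 0
    H1 returns (0, 12)
    H2 returns [(0, 12)]
  branch[1] choose=0:
    put(1) @ H1 ⇒ s:=1
    put(12) @ H1 ⇒ s:=12
    H0 returns 0
    H1 returns (0, 12)
    H2 returns [(0, 12)]
= [(0, 12), (0, 12)]

Answer: 2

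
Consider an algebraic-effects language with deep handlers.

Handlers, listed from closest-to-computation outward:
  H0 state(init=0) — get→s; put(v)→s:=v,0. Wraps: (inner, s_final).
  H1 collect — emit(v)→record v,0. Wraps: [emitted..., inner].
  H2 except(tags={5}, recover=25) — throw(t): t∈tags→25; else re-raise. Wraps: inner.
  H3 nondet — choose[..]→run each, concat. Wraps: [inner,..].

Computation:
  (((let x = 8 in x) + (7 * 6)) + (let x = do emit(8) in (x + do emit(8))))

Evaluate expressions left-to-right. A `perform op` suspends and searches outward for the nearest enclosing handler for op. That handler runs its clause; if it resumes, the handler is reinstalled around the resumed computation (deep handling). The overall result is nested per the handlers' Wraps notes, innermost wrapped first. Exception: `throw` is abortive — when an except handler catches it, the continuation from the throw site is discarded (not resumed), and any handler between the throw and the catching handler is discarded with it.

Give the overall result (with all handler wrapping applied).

Step-by-step:
emit(8) @ H1 ⇒ out+=8
emit(8) @ H1 ⇒ out+=8
H0 returns (50, 0)
H1 returns [8, 8, (50, 0)]
H2 returns [8, 8, (50, 0)]
H3 returns [[8, 8, (50, 0)]]
= [[8, 8, (50, 0)]]

Answer: [[8, 8, (50, 0)]]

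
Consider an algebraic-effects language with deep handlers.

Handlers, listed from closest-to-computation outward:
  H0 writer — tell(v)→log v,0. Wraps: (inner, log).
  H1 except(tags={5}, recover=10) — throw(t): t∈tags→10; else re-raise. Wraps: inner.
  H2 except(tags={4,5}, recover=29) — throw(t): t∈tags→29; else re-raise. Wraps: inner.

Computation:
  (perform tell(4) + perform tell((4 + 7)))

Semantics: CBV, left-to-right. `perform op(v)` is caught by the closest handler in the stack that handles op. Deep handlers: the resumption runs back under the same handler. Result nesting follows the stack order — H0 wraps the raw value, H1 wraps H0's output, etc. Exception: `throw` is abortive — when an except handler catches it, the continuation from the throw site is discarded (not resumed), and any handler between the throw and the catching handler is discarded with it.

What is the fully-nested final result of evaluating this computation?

Step-by-step:
tell(4) @ H0 ⇒ log+=4
tell(11) @ H0 ⇒ log+=11
H0 returns (0, (4, 11))
H1 returns (0, (4, 11))
H2 returns (0, (4, 11))
= (0, (4, 11))

Answer: (0, (4, 11))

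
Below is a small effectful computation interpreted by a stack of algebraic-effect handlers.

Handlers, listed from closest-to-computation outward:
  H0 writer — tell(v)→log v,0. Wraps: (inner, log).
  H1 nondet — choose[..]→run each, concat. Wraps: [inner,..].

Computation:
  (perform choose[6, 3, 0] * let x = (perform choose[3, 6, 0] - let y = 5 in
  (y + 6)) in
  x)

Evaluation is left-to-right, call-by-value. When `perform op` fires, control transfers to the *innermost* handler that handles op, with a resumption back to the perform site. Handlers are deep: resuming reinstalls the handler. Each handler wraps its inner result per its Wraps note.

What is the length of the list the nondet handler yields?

Step-by-step:
choose[6, 3, 0] @ H1
  branch[0] choose=6:
    choose[3, 6, 0] @ H1
      branch[0] choose=3:
        H0 returns (-48, ())
        H1 returns [(-48, ())]
      branch[1] choose=6:
        H0 returns (-30, ())
        H1 returns [(-30, ())]
      branch[2] choose=0:
        H0 returns (-66, ())
        H1 returns [(-66, ())]
  branch[1] choose=3:
    choose[3, 6, 0] @ H1
      branch[0] choose=3:
        H0 returns (-24, ())
        H1 returns [(-24, ())]
      branch[1] choose=6:
        H0 returns (-15, ())
        H1 returns [(-15, ())]
      branch[2] choose=0:
        H0 returns (-33, ())
        H1 returns [(-33, ())]
  branch[2] choose=0:
    choose[3, 6, 0] @ H1
      branch[0] choose=3:
        H0 returns (0, ())
        H1 returns [(0, ())]
      branch[1] choose=6:
        H0 returns (0, ())
        H1 returns [(0, ())]
      branch[2] choose=0:
        H0 returns (0, ())
        H1 returns [(0, ())]
= [(-48, ()), (-30, ()), (-66, ()), (-24, ()), (-15, ()), (-33, ()), (0, ()), (0, ()), (0, ())]

Answer: 9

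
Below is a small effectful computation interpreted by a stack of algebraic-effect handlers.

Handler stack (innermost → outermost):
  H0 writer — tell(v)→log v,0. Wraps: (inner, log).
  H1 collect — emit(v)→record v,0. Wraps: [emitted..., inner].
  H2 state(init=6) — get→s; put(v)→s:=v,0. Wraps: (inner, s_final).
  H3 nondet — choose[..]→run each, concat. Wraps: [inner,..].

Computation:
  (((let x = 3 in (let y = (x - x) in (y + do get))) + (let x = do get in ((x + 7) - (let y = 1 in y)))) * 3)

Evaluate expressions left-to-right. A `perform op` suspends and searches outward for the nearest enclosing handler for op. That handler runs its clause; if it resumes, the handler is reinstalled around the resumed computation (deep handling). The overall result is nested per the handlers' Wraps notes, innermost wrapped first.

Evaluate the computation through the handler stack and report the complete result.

Evaluation trace:
get @ H2 ⇒ 6
get @ H2 ⇒ 6
H0 returns (54, ())
H1 returns [(54, ())]
H2 returns ([(54, ())], 6)
H3 returns [([(54, ())], 6)]
= [([(54, ())], 6)]

Answer: [([(54, ())], 6)]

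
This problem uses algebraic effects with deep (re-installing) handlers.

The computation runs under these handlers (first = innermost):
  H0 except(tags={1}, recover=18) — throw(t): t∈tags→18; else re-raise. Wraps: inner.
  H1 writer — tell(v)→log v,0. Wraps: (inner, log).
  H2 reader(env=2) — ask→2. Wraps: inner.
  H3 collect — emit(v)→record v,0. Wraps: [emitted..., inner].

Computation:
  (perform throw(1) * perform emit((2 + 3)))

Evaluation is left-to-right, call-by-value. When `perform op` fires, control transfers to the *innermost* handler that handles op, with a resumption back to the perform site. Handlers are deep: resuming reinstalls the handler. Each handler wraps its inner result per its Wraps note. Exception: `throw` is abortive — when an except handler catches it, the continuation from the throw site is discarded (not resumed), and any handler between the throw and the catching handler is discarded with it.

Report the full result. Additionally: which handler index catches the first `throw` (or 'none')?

Evaluation trace:
throw(1) @ H0 caught ⇒ 18
H1 returns (18, ())
H2 returns (18, ())
H3 returns [(18, ())]
= [(18, ())]

Answer: [(18, ())] ; first throw caught by: H0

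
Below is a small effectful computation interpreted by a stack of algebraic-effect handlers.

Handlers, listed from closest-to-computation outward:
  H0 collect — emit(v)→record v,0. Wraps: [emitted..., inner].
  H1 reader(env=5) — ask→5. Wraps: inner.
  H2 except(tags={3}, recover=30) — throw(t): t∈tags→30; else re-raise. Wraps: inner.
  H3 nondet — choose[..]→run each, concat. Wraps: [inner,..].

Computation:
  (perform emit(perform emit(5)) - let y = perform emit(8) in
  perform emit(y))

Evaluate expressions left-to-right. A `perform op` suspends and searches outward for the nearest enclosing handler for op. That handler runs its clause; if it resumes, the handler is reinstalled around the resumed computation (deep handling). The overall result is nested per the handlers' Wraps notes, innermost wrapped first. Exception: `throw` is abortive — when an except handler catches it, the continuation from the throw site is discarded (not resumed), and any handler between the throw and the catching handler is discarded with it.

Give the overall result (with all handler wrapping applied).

Answer: [[5, 0, 8, 0, 0]]

Evaluation trace:
emit(5) @ H0 ⇒ out+=5
emit(0) @ H0 ⇒ out+=0
emit(8) @ H0 ⇒ out+=8
emit(0) @ H0 ⇒ out+=0
H0 returns [5, 0, 8, 0, 0]
H1 returns [5, 0, 8, 0, 0]
H2 returns [5, 0, 8, 0, 0]
H3 returns [[5, 0, 8, 0, 0]]
= [[5, 0, 8, 0, 0]]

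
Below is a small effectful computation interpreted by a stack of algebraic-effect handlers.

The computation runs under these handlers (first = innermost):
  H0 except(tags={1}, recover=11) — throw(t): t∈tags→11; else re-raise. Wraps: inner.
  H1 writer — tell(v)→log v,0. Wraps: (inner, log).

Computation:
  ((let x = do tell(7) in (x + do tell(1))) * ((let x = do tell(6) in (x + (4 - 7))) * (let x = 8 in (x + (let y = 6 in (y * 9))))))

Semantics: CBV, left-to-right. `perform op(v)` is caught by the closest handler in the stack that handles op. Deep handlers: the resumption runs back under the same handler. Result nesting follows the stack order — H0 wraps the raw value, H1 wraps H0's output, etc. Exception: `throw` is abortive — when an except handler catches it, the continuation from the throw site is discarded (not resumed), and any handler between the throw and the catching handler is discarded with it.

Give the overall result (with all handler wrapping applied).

Evaluation trace:
tell(7) @ H1 ⇒ log+=7
tell(1) @ H1 ⇒ log+=1
tell(6) @ H1 ⇒ log+=6
H0 returns 0
H1 returns (0, (7, 1, 6))
= (0, (7, 1, 6))

Answer: (0, (7, 1, 6))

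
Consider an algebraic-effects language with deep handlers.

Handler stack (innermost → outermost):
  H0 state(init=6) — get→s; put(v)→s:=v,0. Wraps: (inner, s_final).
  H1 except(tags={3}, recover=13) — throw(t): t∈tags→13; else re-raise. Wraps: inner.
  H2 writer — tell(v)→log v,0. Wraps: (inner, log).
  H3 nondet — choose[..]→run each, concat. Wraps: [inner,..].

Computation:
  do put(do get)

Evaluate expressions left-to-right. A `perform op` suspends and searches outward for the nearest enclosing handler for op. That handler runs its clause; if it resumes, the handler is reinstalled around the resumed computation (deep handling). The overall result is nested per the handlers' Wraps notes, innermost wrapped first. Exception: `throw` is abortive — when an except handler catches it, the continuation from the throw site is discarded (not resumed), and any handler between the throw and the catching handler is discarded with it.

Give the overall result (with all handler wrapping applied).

Answer: [((0, 6), ())]

Working:
get @ H0 ⇒ 6
put(6) @ H0 ⇒ s:=6
H0 returns (0, 6)
H1 returns (0, 6)
H2 returns ((0, 6), ())
H3 returns [((0, 6), ())]
= [((0, 6), ())]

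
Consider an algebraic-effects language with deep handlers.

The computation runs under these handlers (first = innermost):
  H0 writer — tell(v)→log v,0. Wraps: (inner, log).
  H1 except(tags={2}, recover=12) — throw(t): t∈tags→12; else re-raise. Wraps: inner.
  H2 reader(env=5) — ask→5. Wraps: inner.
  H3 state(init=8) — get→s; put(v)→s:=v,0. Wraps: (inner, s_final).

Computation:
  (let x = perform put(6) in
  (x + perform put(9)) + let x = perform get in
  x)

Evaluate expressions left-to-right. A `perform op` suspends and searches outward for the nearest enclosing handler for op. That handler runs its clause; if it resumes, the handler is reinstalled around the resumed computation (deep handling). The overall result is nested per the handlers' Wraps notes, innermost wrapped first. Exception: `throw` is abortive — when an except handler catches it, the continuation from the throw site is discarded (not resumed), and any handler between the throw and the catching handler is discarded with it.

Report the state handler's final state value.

Answer: 9

Evaluation trace:
put(6) @ H3 ⇒ s:=6
put(9) @ H3 ⇒ s:=9
get @ H3 ⇒ 9
H0 returns (9, ())
H1 returns (9, ())
H2 returns (9, ())
H3 returns ((9, ()), 9)
= ((9, ()), 9)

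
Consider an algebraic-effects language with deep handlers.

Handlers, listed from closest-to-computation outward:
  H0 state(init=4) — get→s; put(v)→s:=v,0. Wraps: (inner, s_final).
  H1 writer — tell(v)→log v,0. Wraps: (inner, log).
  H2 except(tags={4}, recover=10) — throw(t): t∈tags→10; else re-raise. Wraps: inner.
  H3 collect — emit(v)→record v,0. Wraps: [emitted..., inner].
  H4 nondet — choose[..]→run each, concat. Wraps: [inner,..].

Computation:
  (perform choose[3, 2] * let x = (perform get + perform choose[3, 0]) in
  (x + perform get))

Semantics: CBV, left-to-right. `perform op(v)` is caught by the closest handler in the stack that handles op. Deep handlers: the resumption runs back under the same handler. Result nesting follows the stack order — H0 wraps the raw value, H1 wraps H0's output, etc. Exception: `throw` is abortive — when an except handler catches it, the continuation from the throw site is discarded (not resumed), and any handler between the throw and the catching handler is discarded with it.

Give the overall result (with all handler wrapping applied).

Evaluation trace:
choose[3, 2] @ H4
  branch[0] choose=3:
    get @ H0 ⇒ 4
    choose[3, 0] @ H4
      branch[0] choose=3:
        get @ H0 ⇒ 4
        H0 returns (33, 4)
        H1 returns ((33, 4), ())
        H2 returns ((33, 4), ())
        H3 returns [((33, 4), ())]
        H4 returns [[((33, 4), ())]]
      branch[1] choose=0:
        get @ H0 ⇒ 4
        H0 returns (24, 4)
        H1 returns ((24, 4), ())
        H2 returns ((24, 4), ())
        H3 returns [((24, 4), ())]
        H4 returns [[((24, 4), ())]]
  branch[1] choose=2:
    get @ H0 ⇒ 4
    choose[3, 0] @ H4
      branch[0] choose=3:
        get @ H0 ⇒ 4
        H0 returns (22, 4)
        H1 returns ((22, 4), ())
        H2 returns ((22, 4), ())
        H3 returns [((22, 4), ())]
        H4 returns [[((22, 4), ())]]
      branch[1] choose=0:
        get @ H0 ⇒ 4
        H0 returns (16, 4)
        H1 returns ((16, 4), ())
        H2 returns ((16, 4), ())
        H3 returns [((16, 4), ())]
        H4 returns [[((16, 4), ())]]
= [[((33, 4), ())], [((24, 4), ())], [((22, 4), ())], [((16, 4), ())]]

Answer: [[((33, 4), ())], [((24, 4), ())], [((22, 4), ())], [((16, 4), ())]]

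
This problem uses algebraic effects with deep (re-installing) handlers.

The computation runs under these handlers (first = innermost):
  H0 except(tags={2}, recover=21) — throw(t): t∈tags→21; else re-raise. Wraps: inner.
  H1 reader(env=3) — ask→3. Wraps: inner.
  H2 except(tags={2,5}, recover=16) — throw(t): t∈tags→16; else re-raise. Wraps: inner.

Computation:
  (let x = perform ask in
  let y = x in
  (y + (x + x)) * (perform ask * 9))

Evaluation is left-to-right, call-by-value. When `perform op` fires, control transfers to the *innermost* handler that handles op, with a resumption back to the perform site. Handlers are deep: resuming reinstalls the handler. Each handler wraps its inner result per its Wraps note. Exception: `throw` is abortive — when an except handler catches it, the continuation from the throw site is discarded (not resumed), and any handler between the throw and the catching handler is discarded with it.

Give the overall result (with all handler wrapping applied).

Answer: 243

Evaluation trace:
ask @ H1 ⇒ 3
ask @ H1 ⇒ 3
H0 returns 243
H1 returns 243
H2 returns 243
= 243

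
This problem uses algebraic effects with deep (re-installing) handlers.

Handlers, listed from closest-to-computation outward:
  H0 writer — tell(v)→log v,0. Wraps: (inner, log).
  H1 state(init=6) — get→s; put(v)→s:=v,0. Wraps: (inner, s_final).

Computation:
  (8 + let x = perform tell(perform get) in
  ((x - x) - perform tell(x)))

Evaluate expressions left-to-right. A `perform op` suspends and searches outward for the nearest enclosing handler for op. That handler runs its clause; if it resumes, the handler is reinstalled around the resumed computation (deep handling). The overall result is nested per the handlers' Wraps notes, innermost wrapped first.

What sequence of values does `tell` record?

Evaluation trace:
get @ H1 ⇒ 6
tell(6) @ H0 ⇒ log+=6
tell(0) @ H0 ⇒ log+=0
H0 returns (8, (6, 0))
H1 returns ((8, (6, 0)), 6)
= ((8, (6, 0)), 6)

Answer: (6, 0)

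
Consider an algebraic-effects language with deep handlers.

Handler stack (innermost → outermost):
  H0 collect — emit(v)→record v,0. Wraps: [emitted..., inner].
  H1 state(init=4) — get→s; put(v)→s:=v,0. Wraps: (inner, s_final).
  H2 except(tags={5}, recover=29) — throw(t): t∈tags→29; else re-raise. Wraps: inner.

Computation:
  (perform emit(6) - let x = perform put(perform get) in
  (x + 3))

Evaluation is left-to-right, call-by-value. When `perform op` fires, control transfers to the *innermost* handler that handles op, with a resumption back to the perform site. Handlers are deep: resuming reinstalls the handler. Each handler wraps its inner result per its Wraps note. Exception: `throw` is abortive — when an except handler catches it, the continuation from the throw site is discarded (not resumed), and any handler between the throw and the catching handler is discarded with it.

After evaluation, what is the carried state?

Step-by-step:
emit(6) @ H0 ⇒ out+=6
get @ H1 ⇒ 4
put(4) @ H1 ⇒ s:=4
H0 returns [6, -3]
H1 returns ([6, -3], 4)
H2 returns ([6, -3], 4)
= ([6, -3], 4)

Answer: 4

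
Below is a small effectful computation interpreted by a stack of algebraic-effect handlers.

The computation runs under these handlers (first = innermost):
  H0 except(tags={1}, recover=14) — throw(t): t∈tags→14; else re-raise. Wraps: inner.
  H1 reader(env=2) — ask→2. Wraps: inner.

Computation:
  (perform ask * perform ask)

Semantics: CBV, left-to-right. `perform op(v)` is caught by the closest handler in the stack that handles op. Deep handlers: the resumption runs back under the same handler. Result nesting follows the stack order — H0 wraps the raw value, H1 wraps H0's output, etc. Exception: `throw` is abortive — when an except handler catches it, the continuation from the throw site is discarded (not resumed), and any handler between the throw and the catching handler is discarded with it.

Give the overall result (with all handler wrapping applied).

Evaluation trace:
ask @ H1 ⇒ 2
ask @ H1 ⇒ 2
H0 returns 4
H1 returns 4
= 4

Answer: 4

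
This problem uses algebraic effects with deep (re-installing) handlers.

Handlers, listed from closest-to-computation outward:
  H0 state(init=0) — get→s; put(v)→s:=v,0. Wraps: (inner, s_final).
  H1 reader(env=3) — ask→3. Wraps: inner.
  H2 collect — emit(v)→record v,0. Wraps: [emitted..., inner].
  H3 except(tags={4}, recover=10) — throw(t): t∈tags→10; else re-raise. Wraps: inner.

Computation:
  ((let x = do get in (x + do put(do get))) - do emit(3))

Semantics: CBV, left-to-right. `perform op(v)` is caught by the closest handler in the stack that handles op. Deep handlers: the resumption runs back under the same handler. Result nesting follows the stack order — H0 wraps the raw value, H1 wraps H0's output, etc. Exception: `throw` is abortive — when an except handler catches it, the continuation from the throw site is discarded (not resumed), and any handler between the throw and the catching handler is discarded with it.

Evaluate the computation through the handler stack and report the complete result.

Answer: [3, (0, 0)]

Step-by-step:
get @ H0 ⇒ 0
get @ H0 ⇒ 0
put(0) @ H0 ⇒ s:=0
emit(3) @ H2 ⇒ out+=3
H0 returns (0, 0)
H1 returns (0, 0)
H2 returns [3, (0, 0)]
H3 returns [3, (0, 0)]
= [3, (0, 0)]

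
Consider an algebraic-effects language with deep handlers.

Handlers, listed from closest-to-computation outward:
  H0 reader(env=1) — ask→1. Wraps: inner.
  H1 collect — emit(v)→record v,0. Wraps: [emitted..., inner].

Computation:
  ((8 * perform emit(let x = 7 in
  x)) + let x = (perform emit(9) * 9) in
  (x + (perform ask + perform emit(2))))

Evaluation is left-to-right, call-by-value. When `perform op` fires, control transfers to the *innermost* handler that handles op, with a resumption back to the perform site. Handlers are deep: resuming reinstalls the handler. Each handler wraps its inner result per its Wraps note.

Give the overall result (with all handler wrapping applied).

Step-by-step:
emit(7) @ H1 ⇒ out+=7
emit(9) @ H1 ⇒ out+=9
ask @ H0 ⇒ 1
emit(2) @ H1 ⇒ out+=2
H0 returns 1
H1 returns [7, 9, 2, 1]
= [7, 9, 2, 1]

Answer: [7, 9, 2, 1]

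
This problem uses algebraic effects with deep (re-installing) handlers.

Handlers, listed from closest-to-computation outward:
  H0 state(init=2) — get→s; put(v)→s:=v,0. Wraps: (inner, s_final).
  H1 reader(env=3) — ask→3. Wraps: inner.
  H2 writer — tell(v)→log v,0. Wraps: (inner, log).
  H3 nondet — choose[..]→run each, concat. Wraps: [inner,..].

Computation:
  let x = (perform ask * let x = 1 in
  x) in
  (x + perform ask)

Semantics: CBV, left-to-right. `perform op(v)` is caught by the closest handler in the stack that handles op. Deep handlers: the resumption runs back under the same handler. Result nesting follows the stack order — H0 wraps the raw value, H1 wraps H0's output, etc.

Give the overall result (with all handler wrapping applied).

Step-by-step:
ask @ H1 ⇒ 3
ask @ H1 ⇒ 3
H0 returns (6, 2)
H1 returns (6, 2)
H2 returns ((6, 2), ())
H3 returns [((6, 2), ())]
= [((6, 2), ())]

Answer: [((6, 2), ())]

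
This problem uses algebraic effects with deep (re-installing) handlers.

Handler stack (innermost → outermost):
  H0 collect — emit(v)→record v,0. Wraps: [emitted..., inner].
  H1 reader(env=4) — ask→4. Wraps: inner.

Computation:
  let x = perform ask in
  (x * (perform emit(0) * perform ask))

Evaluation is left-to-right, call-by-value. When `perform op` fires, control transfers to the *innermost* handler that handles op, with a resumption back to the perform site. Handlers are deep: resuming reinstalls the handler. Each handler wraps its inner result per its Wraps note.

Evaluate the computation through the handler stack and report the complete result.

Answer: [0, 0]

Evaluation trace:
ask @ H1 ⇒ 4
emit(0) @ H0 ⇒ out+=0
ask @ H1 ⇒ 4
H0 returns [0, 0]
H1 returns [0, 0]
= [0, 0]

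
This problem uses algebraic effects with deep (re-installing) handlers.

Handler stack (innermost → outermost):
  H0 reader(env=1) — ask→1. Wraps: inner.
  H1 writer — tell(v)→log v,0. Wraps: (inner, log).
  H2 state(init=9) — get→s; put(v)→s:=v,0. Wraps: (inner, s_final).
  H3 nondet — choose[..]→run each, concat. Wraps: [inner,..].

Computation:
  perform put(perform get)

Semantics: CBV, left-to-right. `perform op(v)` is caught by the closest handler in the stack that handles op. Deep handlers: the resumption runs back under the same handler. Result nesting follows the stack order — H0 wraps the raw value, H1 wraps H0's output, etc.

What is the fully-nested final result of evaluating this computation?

Answer: [((0, ()), 9)]

Step-by-step:
get @ H2 ⇒ 9
put(9) @ H2 ⇒ s:=9
H0 returns 0
H1 returns (0, ())
H2 returns ((0, ()), 9)
H3 returns [((0, ()), 9)]
= [((0, ()), 9)]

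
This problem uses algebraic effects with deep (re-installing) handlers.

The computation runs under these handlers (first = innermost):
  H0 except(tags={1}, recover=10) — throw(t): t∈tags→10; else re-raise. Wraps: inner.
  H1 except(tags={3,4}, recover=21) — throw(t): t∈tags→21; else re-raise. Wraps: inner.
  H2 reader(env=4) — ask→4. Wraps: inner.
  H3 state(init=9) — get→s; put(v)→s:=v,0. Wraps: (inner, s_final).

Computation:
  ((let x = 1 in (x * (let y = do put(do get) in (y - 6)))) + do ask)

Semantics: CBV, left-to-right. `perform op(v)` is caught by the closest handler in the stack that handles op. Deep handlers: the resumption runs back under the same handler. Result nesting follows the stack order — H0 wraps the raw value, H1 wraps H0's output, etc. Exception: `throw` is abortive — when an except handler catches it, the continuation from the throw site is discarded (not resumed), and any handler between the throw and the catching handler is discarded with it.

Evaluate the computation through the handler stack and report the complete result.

Answer: (-2, 9)

Working:
get @ H3 ⇒ 9
put(9) @ H3 ⇒ s:=9
ask @ H2 ⇒ 4
H0 returns -2
H1 returns -2
H2 returns -2
H3 returns (-2, 9)
= (-2, 9)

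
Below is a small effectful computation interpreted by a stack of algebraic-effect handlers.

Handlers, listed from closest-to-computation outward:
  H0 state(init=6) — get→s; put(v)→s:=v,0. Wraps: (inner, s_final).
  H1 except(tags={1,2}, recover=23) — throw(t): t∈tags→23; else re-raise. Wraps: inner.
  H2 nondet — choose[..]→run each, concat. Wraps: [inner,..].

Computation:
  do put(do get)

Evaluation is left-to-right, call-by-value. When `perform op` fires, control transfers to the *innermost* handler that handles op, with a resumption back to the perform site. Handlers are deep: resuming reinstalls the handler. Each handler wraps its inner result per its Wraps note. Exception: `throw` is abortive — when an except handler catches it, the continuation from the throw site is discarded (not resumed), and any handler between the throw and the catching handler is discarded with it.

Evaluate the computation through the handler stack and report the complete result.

Working:
get @ H0 ⇒ 6
put(6) @ H0 ⇒ s:=6
H0 returns (0, 6)
H1 returns (0, 6)
H2 returns [(0, 6)]
= [(0, 6)]

Answer: [(0, 6)]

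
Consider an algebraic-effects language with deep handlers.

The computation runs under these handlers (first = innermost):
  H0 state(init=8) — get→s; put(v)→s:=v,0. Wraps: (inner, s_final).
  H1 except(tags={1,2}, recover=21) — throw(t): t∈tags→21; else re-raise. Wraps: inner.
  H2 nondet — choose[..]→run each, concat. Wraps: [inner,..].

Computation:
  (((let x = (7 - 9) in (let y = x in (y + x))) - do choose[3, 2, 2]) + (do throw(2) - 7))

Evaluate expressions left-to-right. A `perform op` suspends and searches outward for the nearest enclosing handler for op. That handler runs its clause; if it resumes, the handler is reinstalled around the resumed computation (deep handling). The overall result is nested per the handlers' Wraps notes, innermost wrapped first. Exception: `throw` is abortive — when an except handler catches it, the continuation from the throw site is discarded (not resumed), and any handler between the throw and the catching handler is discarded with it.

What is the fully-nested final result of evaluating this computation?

Answer: [21, 21, 21]

Evaluation trace:
choose[3, 2, 2] @ H2
  branch[0] choose=3:
    throw(2) @ H1 caught ⇒ 21
    H2 returns [21]
  branch[1] choose=2:
    throw(2) @ H1 caught ⇒ 21
    H2 returns [21]
  branch[2] choose=2:
    throw(2) @ H1 caught ⇒ 21
    H2 returns [21]
= [21, 21, 21]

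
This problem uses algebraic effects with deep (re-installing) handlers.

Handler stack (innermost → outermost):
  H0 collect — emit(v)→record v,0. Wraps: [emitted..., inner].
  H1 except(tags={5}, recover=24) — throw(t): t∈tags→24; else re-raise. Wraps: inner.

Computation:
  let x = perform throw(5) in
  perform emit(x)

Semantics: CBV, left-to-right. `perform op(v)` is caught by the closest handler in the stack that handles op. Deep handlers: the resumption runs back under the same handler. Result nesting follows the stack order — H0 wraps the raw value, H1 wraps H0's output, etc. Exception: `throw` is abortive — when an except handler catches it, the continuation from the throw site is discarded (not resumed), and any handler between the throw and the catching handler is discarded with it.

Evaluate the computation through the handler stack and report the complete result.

Working:
throw(5) @ H1 caught ⇒ 24
= 24

Answer: 24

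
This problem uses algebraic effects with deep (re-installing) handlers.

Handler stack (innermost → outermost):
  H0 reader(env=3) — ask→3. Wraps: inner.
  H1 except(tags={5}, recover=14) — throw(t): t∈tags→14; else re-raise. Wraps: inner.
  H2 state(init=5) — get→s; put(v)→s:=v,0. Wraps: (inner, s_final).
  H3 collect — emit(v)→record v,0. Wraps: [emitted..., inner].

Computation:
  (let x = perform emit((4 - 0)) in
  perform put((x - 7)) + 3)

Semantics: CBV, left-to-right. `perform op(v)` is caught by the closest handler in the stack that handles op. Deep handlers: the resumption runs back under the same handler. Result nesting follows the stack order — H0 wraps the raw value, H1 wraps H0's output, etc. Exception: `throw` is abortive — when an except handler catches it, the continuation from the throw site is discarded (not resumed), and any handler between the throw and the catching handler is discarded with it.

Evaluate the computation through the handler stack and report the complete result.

Evaluation trace:
emit(4) @ H3 ⇒ out+=4
put(-7) @ H2 ⇒ s:=-7
H0 returns 3
H1 returns 3
H2 returns (3, -7)
H3 returns [4, (3, -7)]
= [4, (3, -7)]

Answer: [4, (3, -7)]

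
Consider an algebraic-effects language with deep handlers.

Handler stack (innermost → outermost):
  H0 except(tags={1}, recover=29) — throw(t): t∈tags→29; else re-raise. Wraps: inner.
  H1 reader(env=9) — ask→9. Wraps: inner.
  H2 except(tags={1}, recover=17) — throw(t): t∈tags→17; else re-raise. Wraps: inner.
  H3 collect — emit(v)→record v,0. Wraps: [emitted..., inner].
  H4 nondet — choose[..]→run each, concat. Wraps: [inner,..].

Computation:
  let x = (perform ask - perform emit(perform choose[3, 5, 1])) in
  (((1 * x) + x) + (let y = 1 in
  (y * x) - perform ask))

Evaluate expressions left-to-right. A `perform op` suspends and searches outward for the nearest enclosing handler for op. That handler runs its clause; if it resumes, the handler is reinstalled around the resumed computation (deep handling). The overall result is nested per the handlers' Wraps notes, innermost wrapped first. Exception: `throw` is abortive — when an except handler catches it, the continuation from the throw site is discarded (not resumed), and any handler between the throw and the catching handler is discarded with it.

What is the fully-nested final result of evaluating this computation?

Answer: [[3, 18], [5, 18], [1, 18]]

Working:
ask @ H1 ⇒ 9
choose[3, 5, 1] @ H4
  branch[0] choose=3:
    emit(3) @ H3 ⇒ out+=3
    ask @ H1 ⇒ 9
    H0 returns 18
    H1 returns 18
    H2 returns 18
    H3 returns [3, 18]
    H4 returns [[3, 18]]
  branch[1] choose=5:
    emit(5) @ H3 ⇒ out+=5
    ask @ H1 ⇒ 9
    H0 returns 18
    H1 returns 18
    H2 returns 18
    H3 returns [5, 18]
    H4 returns [[5, 18]]
  branch[2] choose=1:
    emit(1) @ H3 ⇒ out+=1
    ask @ H1 ⇒ 9
    H0 returns 18
    H1 returns 18
    H2 returns 18
    H3 returns [1, 18]
    H4 returns [[1, 18]]
= [[3, 18], [5, 18], [1, 18]]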